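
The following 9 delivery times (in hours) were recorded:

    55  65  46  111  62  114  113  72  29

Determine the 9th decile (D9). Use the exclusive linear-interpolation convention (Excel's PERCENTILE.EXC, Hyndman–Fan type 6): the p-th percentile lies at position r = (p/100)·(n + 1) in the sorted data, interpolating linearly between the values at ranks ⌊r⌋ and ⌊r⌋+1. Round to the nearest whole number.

Sorted: 29, 46, 55, 62, 65, 72, 111, 113, 114.
n = 9.
r = (90/100)·(9 + 1) = 9.
r is an integer, so P90 is the value at rank 9: 114.

114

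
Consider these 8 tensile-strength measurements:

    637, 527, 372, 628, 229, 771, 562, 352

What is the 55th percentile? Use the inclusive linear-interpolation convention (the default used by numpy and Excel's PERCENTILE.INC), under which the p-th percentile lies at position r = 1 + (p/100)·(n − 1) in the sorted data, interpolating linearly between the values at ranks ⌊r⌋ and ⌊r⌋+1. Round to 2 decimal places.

556.75

Sorted: 229, 352, 372, 527, 562, 628, 637, 771.
n = 8.
r = 1 + (55/100)·(8 − 1) = 1 + 3.85 = 4.85.
Rank 4 is 527 and rank 5 is 562.
Interpolate: 527 + 0.85·(562 − 527) = 527 + 0.85·35 = 556.75.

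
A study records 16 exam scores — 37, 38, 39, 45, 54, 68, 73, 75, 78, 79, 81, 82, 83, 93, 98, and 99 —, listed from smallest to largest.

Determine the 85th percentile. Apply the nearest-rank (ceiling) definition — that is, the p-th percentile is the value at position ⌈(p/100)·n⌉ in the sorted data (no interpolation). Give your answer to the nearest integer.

93

n = 16.
Position = ⌈85/100 · 16⌉ = ⌈13.6⌉ = 14.
The value at rank 14 is 93.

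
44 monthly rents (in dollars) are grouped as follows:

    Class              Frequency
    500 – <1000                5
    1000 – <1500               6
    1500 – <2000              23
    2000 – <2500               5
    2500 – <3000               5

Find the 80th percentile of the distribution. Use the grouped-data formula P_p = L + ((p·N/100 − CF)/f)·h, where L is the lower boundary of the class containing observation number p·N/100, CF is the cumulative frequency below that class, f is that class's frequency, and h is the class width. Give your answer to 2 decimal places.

2120.00

N = 44; target position k = 80/100 · 44 = 35.2.
Cumulative frequencies: 5, 11, 34, 39, 44.
Observation 35.2 falls in the class 2000 – <2500.
L = 2000, CF = 34, f = 5, h = 500.
P80 = 2000 + ((35.2 − 34)/5)·500 = 2000 + 120 = 2120.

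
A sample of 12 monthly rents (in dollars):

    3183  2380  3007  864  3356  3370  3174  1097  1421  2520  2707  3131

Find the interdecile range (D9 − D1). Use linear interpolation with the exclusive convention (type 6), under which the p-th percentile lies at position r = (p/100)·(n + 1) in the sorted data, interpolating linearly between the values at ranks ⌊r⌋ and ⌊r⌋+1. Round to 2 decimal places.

Sorted: 864, 1097, 1421, 2380, 2520, 2707, 3007, 3131, 3174, 3183, 3356, 3370.
n = 12.
P10: r = 1.3; ranks 1–2 are 864, 1097; interpolating gives 933.9.
P90: r = 11.7; ranks 11–12 are 3356, 3370; interpolating gives 3365.8.
Difference: 3365.8 − 933.9 = 2431.9.

2431.90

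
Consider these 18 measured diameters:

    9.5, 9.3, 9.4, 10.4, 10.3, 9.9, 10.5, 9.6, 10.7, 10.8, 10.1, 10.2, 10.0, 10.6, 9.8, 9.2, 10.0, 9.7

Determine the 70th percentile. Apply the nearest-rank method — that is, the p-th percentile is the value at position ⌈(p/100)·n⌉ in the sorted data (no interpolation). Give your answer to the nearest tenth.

Sorted: 9.2, 9.3, 9.4, 9.5, 9.6, 9.7, 9.8, 9.9, 10.0, 10.0, 10.1, 10.2, 10.3, 10.4, 10.5, 10.6, 10.7, 10.8.
n = 18.
Position = ⌈70/100 · 18⌉ = ⌈12.6⌉ = 13.
The value at rank 13 is 10.3.

10.3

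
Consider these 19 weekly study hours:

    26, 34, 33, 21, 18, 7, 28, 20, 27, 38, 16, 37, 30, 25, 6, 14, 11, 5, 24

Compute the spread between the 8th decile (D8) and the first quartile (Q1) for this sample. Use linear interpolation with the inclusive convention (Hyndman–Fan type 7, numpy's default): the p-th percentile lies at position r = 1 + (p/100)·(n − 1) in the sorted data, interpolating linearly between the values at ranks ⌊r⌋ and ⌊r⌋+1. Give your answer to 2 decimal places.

16.20

Sorted: 5, 6, 7, 11, 14, 16, 18, 20, 21, 24, 25, 26, 27, 28, 30, 33, 34, 37, 38.
n = 19.
P25: r = 5.5; ranks 5–6 are 14, 16; interpolating gives 15.
P80: r = 15.4; ranks 15–16 are 30, 33; interpolating gives 31.2.
Difference: 31.2 − 15 = 16.2.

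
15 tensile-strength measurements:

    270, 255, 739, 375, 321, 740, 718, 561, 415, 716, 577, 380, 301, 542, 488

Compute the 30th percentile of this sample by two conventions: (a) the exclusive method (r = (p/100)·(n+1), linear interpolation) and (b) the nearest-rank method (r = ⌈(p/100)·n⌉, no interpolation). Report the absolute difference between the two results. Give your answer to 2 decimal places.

Sorted: 255, 270, 301, 321, 375, 380, 415, 488, 542, 561, 577, 716, 718, 739, 740.
n = 15.
(a) r = 4.8; between ranks 4 (321) and 5 (375): 364.2.
(b) the nearest-rank method: rank 5 → 375.
|364.2 − 375| = 10.8.

10.80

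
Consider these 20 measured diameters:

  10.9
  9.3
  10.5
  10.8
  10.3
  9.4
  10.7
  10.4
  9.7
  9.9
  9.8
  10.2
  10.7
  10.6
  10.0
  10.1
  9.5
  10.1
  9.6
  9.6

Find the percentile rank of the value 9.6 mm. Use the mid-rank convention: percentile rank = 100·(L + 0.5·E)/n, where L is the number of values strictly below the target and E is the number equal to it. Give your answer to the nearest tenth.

Sorted: 9.3, 9.4, 9.5, 9.6, 9.6, 9.7, 9.8, 9.9, 10.0, 10.1, 10.1, 10.2, 10.3, 10.4, 10.5, 10.6, 10.7, 10.7, 10.8, 10.9.
Count below 9.6: L = 3; count equal: E = 2; n = 20.
Percentile rank = 100·(3 + 0.5·2)/20 = 100·4/20 = 20.

20.0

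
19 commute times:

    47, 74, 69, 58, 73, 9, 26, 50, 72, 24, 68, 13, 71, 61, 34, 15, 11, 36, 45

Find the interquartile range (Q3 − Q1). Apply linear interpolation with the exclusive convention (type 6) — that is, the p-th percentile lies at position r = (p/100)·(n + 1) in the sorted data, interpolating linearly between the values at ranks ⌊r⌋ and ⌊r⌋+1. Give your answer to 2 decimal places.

45.00

Sorted: 9, 11, 13, 15, 24, 26, 34, 36, 45, 47, 50, 58, 61, 68, 69, 71, 72, 73, 74.
n = 19.
P25: r = 5 (integer) → 24.
P75: r = 15 (integer) → 69.
Difference: 69 − 24 = 45.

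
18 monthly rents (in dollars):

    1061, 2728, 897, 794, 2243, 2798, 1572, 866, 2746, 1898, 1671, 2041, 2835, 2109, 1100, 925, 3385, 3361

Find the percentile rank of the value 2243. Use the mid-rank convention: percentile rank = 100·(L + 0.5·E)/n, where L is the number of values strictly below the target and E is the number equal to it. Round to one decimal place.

Sorted: 794, 866, 897, 925, 1061, 1100, 1572, 1671, 1898, 2041, 2109, 2243, 2728, 2746, 2798, 2835, 3361, 3385.
Count below 2243: L = 11; count equal: E = 1; n = 18.
Percentile rank = 100·(11 + 0.5·1)/18 = 100·11.5/18 = 63.89.

63.9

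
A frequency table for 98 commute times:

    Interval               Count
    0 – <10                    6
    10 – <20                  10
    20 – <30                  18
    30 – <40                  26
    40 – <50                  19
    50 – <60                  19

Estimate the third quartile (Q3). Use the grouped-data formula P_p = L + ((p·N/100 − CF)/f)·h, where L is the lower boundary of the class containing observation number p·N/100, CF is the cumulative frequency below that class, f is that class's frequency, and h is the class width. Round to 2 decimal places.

N = 98; target position k = 75/100 · 98 = 73.5.
Cumulative frequencies: 6, 16, 34, 60, 79, 98.
Observation 73.5 falls in the class 40 – <50.
L = 40, CF = 60, f = 19, h = 10.
P75 = 40 + ((73.5 − 60)/19)·10 = 40 + 7.10526 = 47.1053.

47.11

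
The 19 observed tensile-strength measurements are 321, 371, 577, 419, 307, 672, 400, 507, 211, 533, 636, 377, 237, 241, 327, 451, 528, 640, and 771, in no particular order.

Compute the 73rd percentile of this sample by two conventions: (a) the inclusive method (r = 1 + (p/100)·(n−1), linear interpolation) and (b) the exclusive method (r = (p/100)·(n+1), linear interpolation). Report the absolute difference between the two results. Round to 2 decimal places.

20.24

Sorted: 211, 237, 241, 307, 321, 327, 371, 377, 400, 419, 451, 507, 528, 533, 577, 636, 640, 672, 771.
n = 19.
(a) r = 14.14; between ranks 14 (533) and 15 (577): 539.16.
(b) r = 14.6; between ranks 14 (533) and 15 (577): 559.4.
|539.16 − 559.4| = 20.24.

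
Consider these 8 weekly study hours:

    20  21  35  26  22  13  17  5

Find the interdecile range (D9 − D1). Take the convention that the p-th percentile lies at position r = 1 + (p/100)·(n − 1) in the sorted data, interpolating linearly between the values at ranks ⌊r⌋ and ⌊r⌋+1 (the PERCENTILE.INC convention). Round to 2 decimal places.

Sorted: 5, 13, 17, 20, 21, 22, 26, 35.
n = 8.
P10: r = 1.7; ranks 1–2 are 5, 13; interpolating gives 10.6.
P90: r = 7.3; ranks 7–8 are 26, 35; interpolating gives 28.7.
Difference: 28.7 − 10.6 = 18.1.

18.10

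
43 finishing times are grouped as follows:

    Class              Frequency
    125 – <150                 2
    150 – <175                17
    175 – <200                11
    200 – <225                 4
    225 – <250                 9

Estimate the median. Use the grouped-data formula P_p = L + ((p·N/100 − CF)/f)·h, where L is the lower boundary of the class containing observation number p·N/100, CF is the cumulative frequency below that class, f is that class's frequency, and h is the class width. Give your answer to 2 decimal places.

180.68

N = 43; target position k = 50/100 · 43 = 21.5.
Cumulative frequencies: 2, 19, 30, 34, 43.
Observation 21.5 falls in the class 175 – <200.
L = 175, CF = 19, f = 11, h = 25.
P50 = 175 + ((21.5 − 19)/11)·25 = 175 + 5.68182 = 180.682.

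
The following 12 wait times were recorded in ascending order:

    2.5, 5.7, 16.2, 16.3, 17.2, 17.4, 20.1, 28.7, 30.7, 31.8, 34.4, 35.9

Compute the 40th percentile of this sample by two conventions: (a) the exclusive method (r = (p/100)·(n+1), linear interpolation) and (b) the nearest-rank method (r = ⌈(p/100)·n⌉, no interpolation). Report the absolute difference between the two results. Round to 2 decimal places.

0.04

n = 12.
(a) r = 5.2; between ranks 5 (17.2) and 6 (17.4): 17.24.
(b) the nearest-rank method: rank 5 → 17.2.
|17.24 − 17.2| = 0.04.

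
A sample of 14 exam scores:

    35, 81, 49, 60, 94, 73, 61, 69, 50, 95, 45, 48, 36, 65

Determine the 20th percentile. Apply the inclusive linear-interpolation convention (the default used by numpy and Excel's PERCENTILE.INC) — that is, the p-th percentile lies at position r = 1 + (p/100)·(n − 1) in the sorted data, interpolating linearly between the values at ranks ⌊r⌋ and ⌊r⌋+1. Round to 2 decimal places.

46.80

Sorted: 35, 36, 45, 48, 49, 50, 60, 61, 65, 69, 73, 81, 94, 95.
n = 14.
r = 1 + (20/100)·(14 − 1) = 1 + 2.6 = 3.6.
Rank 3 is 45 and rank 4 is 48.
Interpolate: 45 + 0.6·(48 − 45) = 45 + 0.6·3 = 46.8.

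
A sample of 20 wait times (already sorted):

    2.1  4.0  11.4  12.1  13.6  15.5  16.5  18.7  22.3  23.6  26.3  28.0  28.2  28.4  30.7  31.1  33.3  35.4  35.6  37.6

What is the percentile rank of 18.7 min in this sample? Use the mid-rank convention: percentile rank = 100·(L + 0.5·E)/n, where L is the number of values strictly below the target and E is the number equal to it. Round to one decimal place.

Count below 18.7: L = 7; count equal: E = 1; n = 20.
Percentile rank = 100·(7 + 0.5·1)/20 = 100·7.5/20 = 37.5.

37.5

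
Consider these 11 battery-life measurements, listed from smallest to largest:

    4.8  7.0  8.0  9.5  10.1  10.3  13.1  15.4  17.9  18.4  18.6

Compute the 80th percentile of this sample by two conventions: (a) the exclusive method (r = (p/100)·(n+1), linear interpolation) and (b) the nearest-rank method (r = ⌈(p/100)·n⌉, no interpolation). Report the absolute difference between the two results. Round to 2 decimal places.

0.30

n = 11.
(a) r = 9.6; between ranks 9 (17.9) and 10 (18.4): 18.2.
(b) the nearest-rank method: rank 9 → 17.9.
|18.2 − 17.9| = 0.3.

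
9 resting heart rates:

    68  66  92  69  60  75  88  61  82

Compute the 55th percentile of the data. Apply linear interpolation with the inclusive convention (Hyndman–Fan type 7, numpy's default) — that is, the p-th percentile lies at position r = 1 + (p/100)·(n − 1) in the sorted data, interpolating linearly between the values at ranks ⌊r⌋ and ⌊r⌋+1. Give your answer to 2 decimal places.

71.40

Sorted: 60, 61, 66, 68, 69, 75, 82, 88, 92.
n = 9.
r = 1 + (55/100)·(9 − 1) = 1 + 4.4 = 5.4.
Rank 5 is 69 and rank 6 is 75.
Interpolate: 69 + 0.4·(75 − 69) = 69 + 0.4·6 = 71.4.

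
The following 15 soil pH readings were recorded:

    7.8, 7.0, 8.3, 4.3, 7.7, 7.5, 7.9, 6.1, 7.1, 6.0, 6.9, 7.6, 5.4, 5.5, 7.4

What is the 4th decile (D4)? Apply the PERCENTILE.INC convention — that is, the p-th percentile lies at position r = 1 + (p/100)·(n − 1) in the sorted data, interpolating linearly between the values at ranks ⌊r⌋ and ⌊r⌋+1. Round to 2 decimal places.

Sorted: 4.3, 5.4, 5.5, 6.0, 6.1, 6.9, 7.0, 7.1, 7.4, 7.5, 7.6, 7.7, 7.8, 7.9, 8.3.
n = 15.
r = 1 + (40/100)·(15 − 1) = 1 + 5.6 = 6.6.
Rank 6 is 6.9 and rank 7 is 7.0.
Interpolate: 6.9 + 0.6·(7.0 − 6.9) = 6.9 + 0.6·0.1 = 6.96.

6.96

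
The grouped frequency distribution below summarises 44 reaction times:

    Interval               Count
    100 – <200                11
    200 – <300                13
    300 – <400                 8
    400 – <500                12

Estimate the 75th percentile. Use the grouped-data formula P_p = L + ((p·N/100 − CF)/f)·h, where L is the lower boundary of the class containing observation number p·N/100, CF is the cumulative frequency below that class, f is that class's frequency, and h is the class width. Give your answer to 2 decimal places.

408.33

N = 44; target position k = 75/100 · 44 = 33.
Cumulative frequencies: 11, 24, 32, 44.
Observation 33 falls in the class 400 – <500.
L = 400, CF = 32, f = 12, h = 100.
P75 = 400 + ((33 − 32)/12)·100 = 400 + 8.33333 = 408.333.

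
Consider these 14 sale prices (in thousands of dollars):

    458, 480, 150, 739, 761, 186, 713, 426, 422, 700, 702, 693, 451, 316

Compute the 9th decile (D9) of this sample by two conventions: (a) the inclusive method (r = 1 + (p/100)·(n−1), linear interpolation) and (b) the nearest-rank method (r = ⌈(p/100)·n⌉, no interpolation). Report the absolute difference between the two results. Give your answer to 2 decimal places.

7.80

Sorted: 150, 186, 316, 422, 426, 451, 458, 480, 693, 700, 702, 713, 739, 761.
n = 14.
(a) r = 12.7; between ranks 12 (713) and 13 (739): 731.2.
(b) the nearest-rank method: rank 13 → 739.
|731.2 − 739| = 7.8.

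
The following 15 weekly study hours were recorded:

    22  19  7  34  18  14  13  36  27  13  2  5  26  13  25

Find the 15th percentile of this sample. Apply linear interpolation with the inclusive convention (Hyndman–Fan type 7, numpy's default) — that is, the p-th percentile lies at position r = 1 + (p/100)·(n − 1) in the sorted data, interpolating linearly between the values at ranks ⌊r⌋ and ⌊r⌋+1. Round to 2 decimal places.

7.60

Sorted: 2, 5, 7, 13, 13, 13, 14, 18, 19, 22, 25, 26, 27, 34, 36.
n = 15.
r = 1 + (15/100)·(15 − 1) = 1 + 2.1 = 3.1.
Rank 3 is 7 and rank 4 is 13.
Interpolate: 7 + 0.1·(13 − 7) = 7 + 0.1·6 = 7.6.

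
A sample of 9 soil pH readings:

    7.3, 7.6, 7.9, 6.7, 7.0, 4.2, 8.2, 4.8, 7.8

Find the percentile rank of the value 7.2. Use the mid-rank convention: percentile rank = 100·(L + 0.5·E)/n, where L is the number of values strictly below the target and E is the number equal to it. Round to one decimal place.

44.4

Sorted: 4.2, 4.8, 6.7, 7.0, 7.3, 7.6, 7.8, 7.9, 8.2.
Count below 7.2: L = 4; count equal: E = 0; n = 9.
Percentile rank = 100·(4 + 0.5·0)/9 = 100·4/9 = 44.44.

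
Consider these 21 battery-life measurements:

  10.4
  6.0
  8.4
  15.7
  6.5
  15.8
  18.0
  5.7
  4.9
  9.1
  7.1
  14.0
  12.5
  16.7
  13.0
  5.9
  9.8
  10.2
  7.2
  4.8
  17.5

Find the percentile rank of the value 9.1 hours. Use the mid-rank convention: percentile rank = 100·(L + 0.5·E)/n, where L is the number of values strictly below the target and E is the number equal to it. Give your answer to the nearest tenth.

45.2

Sorted: 4.8, 4.9, 5.7, 5.9, 6.0, 6.5, 7.1, 7.2, 8.4, 9.1, 9.8, 10.2, 10.4, 12.5, 13.0, 14.0, 15.7, 15.8, 16.7, 17.5, 18.0.
Count below 9.1: L = 9; count equal: E = 1; n = 21.
Percentile rank = 100·(9 + 0.5·1)/21 = 100·9.5/21 = 45.24.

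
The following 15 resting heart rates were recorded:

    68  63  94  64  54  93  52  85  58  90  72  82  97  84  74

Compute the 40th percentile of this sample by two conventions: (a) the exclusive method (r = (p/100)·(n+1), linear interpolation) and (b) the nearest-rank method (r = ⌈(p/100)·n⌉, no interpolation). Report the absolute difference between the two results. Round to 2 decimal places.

Sorted: 52, 54, 58, 63, 64, 68, 72, 74, 82, 84, 85, 90, 93, 94, 97.
n = 15.
(a) r = 6.4; between ranks 6 (68) and 7 (72): 69.6.
(b) the nearest-rank method: rank 6 → 68.
|69.6 − 68| = 1.6.

1.60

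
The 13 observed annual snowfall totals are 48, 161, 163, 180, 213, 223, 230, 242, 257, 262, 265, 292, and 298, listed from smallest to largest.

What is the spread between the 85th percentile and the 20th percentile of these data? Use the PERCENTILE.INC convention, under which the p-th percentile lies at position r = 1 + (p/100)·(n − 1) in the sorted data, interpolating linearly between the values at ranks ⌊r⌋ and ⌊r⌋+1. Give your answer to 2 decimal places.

100.60

n = 13.
P20: r = 3.4; ranks 3–4 are 163, 180; interpolating gives 169.8.
P85: r = 11.2; ranks 11–12 are 265, 292; interpolating gives 270.4.
Difference: 270.4 − 169.8 = 100.6.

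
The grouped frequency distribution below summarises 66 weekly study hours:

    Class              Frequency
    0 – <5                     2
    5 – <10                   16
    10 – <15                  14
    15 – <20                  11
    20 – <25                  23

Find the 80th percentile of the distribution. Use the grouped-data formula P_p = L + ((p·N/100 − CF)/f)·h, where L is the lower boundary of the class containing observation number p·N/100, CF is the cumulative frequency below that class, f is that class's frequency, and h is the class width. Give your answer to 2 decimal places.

N = 66; target position k = 80/100 · 66 = 52.8.
Cumulative frequencies: 2, 18, 32, 43, 66.
Observation 52.8 falls in the class 20 – <25.
L = 20, CF = 43, f = 23, h = 5.
P80 = 20 + ((52.8 − 43)/23)·5 = 20 + 2.13043 = 22.1304.

22.13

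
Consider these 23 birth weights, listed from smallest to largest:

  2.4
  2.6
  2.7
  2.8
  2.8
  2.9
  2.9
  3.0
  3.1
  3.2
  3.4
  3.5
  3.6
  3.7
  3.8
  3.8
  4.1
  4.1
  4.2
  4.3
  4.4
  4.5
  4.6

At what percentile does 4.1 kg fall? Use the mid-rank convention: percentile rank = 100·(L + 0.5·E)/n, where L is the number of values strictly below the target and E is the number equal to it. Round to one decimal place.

73.9

Count below 4.1: L = 16; count equal: E = 2; n = 23.
Percentile rank = 100·(16 + 0.5·2)/23 = 100·17/23 = 73.91.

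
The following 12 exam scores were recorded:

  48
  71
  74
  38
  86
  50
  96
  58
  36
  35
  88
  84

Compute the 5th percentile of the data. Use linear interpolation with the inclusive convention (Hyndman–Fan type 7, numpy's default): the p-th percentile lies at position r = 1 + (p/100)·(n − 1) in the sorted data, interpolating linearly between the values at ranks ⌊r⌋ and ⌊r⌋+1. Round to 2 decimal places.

35.55

Sorted: 35, 36, 38, 48, 50, 58, 71, 74, 84, 86, 88, 96.
n = 12.
r = 1 + (5/100)·(12 − 1) = 1 + 0.55 = 1.55.
Rank 1 is 35 and rank 2 is 36.
Interpolate: 35 + 0.55·(36 − 35) = 35 + 0.55·1 = 35.55.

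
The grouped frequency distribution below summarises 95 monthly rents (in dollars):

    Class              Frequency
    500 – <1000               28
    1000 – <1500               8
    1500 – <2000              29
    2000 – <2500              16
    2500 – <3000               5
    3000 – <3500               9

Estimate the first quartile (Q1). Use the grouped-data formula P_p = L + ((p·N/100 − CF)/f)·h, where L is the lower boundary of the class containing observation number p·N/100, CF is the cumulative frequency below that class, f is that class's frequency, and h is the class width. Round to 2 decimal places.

N = 95; target position k = 25/100 · 95 = 23.75.
Cumulative frequencies: 28, 36, 65, 81, 86, 95.
Observation 23.75 falls in the class 500 – <1000.
L = 500, CF = 0, f = 28, h = 500.
P25 = 500 + ((23.75 − 0)/28)·500 = 500 + 424.107 = 924.107.

924.11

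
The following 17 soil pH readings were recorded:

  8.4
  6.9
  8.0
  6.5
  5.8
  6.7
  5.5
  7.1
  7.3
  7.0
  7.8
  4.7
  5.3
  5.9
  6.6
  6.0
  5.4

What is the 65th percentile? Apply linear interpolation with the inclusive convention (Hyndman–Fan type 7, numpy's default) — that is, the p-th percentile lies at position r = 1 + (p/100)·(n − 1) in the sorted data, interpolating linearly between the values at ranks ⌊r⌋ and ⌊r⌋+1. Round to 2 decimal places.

6.94

Sorted: 4.7, 5.3, 5.4, 5.5, 5.8, 5.9, 6.0, 6.5, 6.6, 6.7, 6.9, 7.0, 7.1, 7.3, 7.8, 8.0, 8.4.
n = 17.
r = 1 + (65/100)·(17 − 1) = 1 + 10.4 = 11.4.
Rank 11 is 6.9 and rank 12 is 7.0.
Interpolate: 6.9 + 0.4·(7.0 − 6.9) = 6.9 + 0.4·0.1 = 6.94.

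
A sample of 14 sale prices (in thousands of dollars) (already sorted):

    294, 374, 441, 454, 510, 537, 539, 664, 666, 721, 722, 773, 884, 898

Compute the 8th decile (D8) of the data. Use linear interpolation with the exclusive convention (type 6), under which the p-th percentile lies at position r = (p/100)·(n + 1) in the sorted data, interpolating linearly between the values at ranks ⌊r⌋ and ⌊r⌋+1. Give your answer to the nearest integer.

n = 14.
r = (80/100)·(14 + 1) = 12.
r is an integer, so P80 is the value at rank 12: 773.

773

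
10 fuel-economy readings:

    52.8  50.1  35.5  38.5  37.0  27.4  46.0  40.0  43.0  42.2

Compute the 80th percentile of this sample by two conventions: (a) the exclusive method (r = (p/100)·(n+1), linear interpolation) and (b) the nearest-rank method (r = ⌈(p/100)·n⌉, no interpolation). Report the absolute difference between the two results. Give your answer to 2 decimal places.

3.28

Sorted: 27.4, 35.5, 37.0, 38.5, 40.0, 42.2, 43.0, 46.0, 50.1, 52.8.
n = 10.
(a) r = 8.8; between ranks 8 (46.0) and 9 (50.1): 49.28.
(b) the nearest-rank method: rank 8 → 46.
|49.28 − 46| = 3.28.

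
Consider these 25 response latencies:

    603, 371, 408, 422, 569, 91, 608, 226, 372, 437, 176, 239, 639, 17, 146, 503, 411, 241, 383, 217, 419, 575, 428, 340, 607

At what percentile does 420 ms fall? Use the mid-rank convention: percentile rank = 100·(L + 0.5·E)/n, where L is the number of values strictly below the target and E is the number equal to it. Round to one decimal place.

Sorted: 17, 91, 146, 176, 217, 226, 239, 241, 340, 371, 372, 383, 408, 411, 419, 422, 428, 437, 503, 569, 575, 603, 607, 608, 639.
Count below 420: L = 15; count equal: E = 0; n = 25.
Percentile rank = 100·(15 + 0.5·0)/25 = 100·15/25 = 60.

60.0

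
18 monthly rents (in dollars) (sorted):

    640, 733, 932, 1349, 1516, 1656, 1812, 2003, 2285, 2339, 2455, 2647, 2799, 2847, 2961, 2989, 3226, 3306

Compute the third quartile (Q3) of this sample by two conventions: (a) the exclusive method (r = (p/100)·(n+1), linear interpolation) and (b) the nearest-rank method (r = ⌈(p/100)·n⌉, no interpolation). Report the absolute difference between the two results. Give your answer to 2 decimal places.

n = 18.
(a) r = 14.25; between ranks 14 (2847) and 15 (2961): 2875.5.
(b) the nearest-rank method: rank 14 → 2847.
|2875.5 − 2847| = 28.5.

28.50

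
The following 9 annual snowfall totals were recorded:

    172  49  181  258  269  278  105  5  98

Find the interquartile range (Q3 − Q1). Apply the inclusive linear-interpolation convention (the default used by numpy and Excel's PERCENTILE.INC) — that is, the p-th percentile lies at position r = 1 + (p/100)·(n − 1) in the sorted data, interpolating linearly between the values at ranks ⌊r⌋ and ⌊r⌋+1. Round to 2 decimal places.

Sorted: 5, 49, 98, 105, 172, 181, 258, 269, 278.
n = 9.
P25: r = 3 (integer) → 98.
P75: r = 7 (integer) → 258.
Difference: 258 − 98 = 160.

160.00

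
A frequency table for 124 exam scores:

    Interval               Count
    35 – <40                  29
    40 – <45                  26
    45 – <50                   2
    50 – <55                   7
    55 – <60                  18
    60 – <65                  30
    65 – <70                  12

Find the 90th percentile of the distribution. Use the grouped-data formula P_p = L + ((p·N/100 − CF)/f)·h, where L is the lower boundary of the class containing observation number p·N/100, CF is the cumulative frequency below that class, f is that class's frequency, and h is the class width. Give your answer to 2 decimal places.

64.93

N = 124; target position k = 90/100 · 124 = 111.6.
Cumulative frequencies: 29, 55, 57, 64, 82, 112, 124.
Observation 111.6 falls in the class 60 – <65.
L = 60, CF = 82, f = 30, h = 5.
P90 = 60 + ((111.6 − 82)/30)·5 = 60 + 4.93333 = 64.9333.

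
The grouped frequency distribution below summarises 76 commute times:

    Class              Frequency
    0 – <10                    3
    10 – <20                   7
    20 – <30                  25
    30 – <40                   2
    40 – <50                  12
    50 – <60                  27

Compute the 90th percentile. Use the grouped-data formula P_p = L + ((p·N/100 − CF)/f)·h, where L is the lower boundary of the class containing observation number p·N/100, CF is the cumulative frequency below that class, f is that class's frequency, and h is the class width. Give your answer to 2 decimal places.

N = 76; target position k = 90/100 · 76 = 68.4.
Cumulative frequencies: 3, 10, 35, 37, 49, 76.
Observation 68.4 falls in the class 50 – <60.
L = 50, CF = 49, f = 27, h = 10.
P90 = 50 + ((68.4 − 49)/27)·10 = 50 + 7.18519 = 57.1852.

57.19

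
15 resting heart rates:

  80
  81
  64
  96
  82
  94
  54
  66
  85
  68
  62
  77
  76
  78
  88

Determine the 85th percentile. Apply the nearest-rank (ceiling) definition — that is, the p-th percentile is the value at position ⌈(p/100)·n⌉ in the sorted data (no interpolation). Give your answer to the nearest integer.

88

Sorted: 54, 62, 64, 66, 68, 76, 77, 78, 80, 81, 82, 85, 88, 94, 96.
n = 15.
Position = ⌈85/100 · 15⌉ = ⌈12.75⌉ = 13.
The value at rank 13 is 88.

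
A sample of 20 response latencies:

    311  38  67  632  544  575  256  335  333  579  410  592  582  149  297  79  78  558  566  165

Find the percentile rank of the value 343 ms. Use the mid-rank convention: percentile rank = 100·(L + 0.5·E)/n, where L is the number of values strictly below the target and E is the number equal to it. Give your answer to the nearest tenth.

55.0

Sorted: 38, 67, 78, 79, 149, 165, 256, 297, 311, 333, 335, 410, 544, 558, 566, 575, 579, 582, 592, 632.
Count below 343: L = 11; count equal: E = 0; n = 20.
Percentile rank = 100·(11 + 0.5·0)/20 = 100·11/20 = 55.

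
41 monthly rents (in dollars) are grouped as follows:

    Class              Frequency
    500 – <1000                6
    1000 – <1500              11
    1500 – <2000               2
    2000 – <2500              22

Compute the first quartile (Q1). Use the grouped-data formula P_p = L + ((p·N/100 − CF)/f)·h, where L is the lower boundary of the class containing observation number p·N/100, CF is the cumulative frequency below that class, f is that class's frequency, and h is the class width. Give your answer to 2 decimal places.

1193.18

N = 41; target position k = 25/100 · 41 = 10.25.
Cumulative frequencies: 6, 17, 19, 41.
Observation 10.25 falls in the class 1000 – <1500.
L = 1000, CF = 6, f = 11, h = 500.
P25 = 1000 + ((10.25 − 6)/11)·500 = 1000 + 193.182 = 1193.18.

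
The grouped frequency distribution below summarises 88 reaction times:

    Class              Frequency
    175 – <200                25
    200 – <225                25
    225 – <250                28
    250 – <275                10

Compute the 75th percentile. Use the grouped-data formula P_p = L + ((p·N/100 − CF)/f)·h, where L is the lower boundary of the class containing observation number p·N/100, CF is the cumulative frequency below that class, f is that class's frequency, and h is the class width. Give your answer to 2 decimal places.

N = 88; target position k = 75/100 · 88 = 66.
Cumulative frequencies: 25, 50, 78, 88.
Observation 66 falls in the class 225 – <250.
L = 225, CF = 50, f = 28, h = 25.
P75 = 225 + ((66 − 50)/28)·25 = 225 + 14.2857 = 239.286.

239.29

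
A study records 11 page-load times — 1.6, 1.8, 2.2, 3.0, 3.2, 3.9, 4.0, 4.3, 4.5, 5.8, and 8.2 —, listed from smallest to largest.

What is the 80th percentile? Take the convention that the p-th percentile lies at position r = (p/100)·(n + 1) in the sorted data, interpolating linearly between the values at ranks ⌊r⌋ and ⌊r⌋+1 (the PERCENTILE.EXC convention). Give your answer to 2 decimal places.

5.28

n = 11.
r = (80/100)·(11 + 1) = 9.6.
Rank 9 is 4.5 and rank 10 is 5.8.
Interpolate: 4.5 + 0.6·(5.8 − 4.5) = 4.5 + 0.6·1.3 = 5.28.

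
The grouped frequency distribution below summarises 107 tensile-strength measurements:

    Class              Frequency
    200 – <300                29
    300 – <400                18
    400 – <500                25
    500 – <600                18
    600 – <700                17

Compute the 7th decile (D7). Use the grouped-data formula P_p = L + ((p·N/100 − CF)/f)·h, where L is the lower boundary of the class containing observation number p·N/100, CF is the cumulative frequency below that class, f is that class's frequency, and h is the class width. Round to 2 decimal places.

N = 107; target position k = 70/100 · 107 = 74.9.
Cumulative frequencies: 29, 47, 72, 90, 107.
Observation 74.9 falls in the class 500 – <600.
L = 500, CF = 72, f = 18, h = 100.
P70 = 500 + ((74.9 − 72)/18)·100 = 500 + 16.1111 = 516.111.

516.11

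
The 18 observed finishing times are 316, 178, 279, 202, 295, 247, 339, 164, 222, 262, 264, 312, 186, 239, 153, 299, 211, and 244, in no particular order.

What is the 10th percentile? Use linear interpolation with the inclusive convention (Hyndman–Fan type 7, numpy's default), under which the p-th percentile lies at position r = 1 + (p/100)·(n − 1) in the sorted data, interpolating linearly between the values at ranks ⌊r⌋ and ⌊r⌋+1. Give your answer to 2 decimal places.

173.80

Sorted: 153, 164, 178, 186, 202, 211, 222, 239, 244, 247, 262, 264, 279, 295, 299, 312, 316, 339.
n = 18.
r = 1 + (10/100)·(18 − 1) = 1 + 1.7 = 2.7.
Rank 2 is 164 and rank 3 is 178.
Interpolate: 164 + 0.7·(178 − 164) = 164 + 0.7·14 = 173.8.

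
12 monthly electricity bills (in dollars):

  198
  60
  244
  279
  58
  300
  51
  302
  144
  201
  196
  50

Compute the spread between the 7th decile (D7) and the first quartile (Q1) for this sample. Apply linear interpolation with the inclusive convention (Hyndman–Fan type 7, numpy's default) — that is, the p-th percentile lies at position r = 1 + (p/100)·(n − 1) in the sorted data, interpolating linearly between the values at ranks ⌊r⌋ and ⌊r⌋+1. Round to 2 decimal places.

Sorted: 50, 51, 58, 60, 144, 196, 198, 201, 244, 279, 300, 302.
n = 12.
P25: r = 3.75; ranks 3–4 are 58, 60; interpolating gives 59.5.
P70: r = 8.7; ranks 8–9 are 201, 244; interpolating gives 231.1.
Difference: 231.1 − 59.5 = 171.6.

171.60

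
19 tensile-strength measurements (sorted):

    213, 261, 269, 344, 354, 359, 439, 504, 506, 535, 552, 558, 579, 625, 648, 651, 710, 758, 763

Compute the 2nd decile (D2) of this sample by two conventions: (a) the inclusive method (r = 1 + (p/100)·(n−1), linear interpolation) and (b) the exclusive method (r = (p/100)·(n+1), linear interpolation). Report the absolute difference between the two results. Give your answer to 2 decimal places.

6.00

n = 19.
(a) r = 4.6; between ranks 4 (344) and 5 (354): 350.
(b) r = 4 → value at rank 4 = 344.
|350 − 344| = 6.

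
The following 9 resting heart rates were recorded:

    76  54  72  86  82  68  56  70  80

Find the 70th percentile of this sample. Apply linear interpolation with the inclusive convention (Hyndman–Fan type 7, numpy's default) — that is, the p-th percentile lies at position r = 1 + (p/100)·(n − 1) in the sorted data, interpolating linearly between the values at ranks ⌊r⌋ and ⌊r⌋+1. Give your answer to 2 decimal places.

Sorted: 54, 56, 68, 70, 72, 76, 80, 82, 86.
n = 9.
r = 1 + (70/100)·(9 − 1) = 1 + 5.6 = 6.6.
Rank 6 is 76 and rank 7 is 80.
Interpolate: 76 + 0.6·(80 − 76) = 76 + 0.6·4 = 78.4.

78.40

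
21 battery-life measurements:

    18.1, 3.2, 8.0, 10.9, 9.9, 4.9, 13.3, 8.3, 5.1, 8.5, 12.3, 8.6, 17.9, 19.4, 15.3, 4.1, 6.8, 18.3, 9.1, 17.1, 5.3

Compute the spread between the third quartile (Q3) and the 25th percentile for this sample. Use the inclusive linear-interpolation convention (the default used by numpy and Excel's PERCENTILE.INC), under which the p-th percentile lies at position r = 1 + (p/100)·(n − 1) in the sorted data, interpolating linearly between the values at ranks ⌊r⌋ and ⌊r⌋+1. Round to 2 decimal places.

Sorted: 3.2, 4.1, 4.9, 5.1, 5.3, 6.8, 8.0, 8.3, 8.5, 8.6, 9.1, 9.9, 10.9, 12.3, 13.3, 15.3, 17.1, 17.9, 18.1, 18.3, 19.4.
n = 21.
P25: r = 6 (integer) → 6.8.
P75: r = 16 (integer) → 15.3.
Difference: 15.3 − 6.8 = 8.5.

8.50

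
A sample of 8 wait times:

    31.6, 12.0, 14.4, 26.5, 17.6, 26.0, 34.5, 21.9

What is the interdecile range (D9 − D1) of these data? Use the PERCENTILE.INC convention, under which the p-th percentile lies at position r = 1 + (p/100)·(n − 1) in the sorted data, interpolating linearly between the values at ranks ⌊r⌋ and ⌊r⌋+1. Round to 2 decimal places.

Sorted: 12.0, 14.4, 17.6, 21.9, 26.0, 26.5, 31.6, 34.5.
n = 8.
P10: r = 1.7; ranks 1–2 are 12.0, 14.4; interpolating gives 13.68.
P90: r = 7.3; ranks 7–8 are 31.6, 34.5; interpolating gives 32.47.
Difference: 32.47 − 13.68 = 18.79.

18.79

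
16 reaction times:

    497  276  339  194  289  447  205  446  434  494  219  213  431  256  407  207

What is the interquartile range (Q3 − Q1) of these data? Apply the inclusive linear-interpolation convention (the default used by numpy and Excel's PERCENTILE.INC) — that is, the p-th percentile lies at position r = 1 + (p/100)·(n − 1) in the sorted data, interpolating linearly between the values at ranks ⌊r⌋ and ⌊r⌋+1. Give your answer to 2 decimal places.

Sorted: 194, 205, 207, 213, 219, 256, 276, 289, 339, 407, 431, 434, 446, 447, 494, 497.
n = 16.
P25: r = 4.75; ranks 4–5 are 213, 219; interpolating gives 217.5.
P75: r = 12.25; ranks 12–13 are 434, 446; interpolating gives 437.
Difference: 437 − 217.5 = 219.5.

219.50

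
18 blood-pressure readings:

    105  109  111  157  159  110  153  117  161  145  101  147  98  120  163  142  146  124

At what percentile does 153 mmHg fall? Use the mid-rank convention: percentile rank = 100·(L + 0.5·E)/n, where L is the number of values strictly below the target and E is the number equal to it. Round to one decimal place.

Sorted: 98, 101, 105, 109, 110, 111, 117, 120, 124, 142, 145, 146, 147, 153, 157, 159, 161, 163.
Count below 153: L = 13; count equal: E = 1; n = 18.
Percentile rank = 100·(13 + 0.5·1)/18 = 100·13.5/18 = 75.

75.0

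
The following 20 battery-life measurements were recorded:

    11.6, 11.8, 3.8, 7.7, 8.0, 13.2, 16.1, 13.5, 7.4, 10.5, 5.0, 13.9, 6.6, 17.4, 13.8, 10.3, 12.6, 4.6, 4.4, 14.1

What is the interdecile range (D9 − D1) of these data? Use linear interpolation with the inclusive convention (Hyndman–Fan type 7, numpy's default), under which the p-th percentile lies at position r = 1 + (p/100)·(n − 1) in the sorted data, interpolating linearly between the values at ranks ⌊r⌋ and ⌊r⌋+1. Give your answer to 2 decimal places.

9.72

Sorted: 3.8, 4.4, 4.6, 5.0, 6.6, 7.4, 7.7, 8.0, 10.3, 10.5, 11.6, 11.8, 12.6, 13.2, 13.5, 13.8, 13.9, 14.1, 16.1, 17.4.
n = 20.
P10: r = 2.9; ranks 2–3 are 4.4, 4.6; interpolating gives 4.58.
P90: r = 18.1; ranks 18–19 are 14.1, 16.1; interpolating gives 14.3.
Difference: 14.3 − 4.58 = 9.72.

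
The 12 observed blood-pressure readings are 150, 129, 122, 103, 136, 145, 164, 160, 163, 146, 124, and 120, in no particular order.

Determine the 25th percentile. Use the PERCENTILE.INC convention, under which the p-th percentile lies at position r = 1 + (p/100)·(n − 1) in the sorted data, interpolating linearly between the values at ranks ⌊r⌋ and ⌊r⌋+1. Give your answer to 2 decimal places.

123.50

Sorted: 103, 120, 122, 124, 129, 136, 145, 146, 150, 160, 163, 164.
n = 12.
r = 1 + (25/100)·(12 − 1) = 1 + 2.75 = 3.75.
Rank 3 is 122 and rank 4 is 124.
Interpolate: 122 + 0.75·(124 − 122) = 122 + 0.75·2 = 123.5.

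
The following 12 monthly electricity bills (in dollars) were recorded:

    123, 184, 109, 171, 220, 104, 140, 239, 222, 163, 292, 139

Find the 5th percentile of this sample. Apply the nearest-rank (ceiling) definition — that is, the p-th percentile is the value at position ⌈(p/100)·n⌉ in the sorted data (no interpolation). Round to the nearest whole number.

104

Sorted: 104, 109, 123, 139, 140, 163, 171, 184, 220, 222, 239, 292.
n = 12.
Position = ⌈5/100 · 12⌉ = ⌈0.6⌉ = 1.
The value at rank 1 is 104.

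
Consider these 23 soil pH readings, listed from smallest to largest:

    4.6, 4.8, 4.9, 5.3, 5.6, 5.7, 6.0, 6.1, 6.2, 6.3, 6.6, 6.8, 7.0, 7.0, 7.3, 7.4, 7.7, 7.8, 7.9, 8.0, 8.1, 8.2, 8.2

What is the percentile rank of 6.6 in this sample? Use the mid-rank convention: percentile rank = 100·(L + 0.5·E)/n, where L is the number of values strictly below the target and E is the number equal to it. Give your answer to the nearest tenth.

Count below 6.6: L = 10; count equal: E = 1; n = 23.
Percentile rank = 100·(10 + 0.5·1)/23 = 100·10.5/23 = 45.65.

45.7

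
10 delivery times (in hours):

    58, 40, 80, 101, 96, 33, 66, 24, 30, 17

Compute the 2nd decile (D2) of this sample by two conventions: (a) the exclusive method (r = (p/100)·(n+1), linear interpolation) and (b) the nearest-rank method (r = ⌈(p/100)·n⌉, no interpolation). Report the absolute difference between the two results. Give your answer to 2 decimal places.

1.20

Sorted: 17, 24, 30, 33, 40, 58, 66, 80, 96, 101.
n = 10.
(a) r = 2.2; between ranks 2 (24) and 3 (30): 25.2.
(b) the nearest-rank method: rank 2 → 24.
|25.2 − 24| = 1.2.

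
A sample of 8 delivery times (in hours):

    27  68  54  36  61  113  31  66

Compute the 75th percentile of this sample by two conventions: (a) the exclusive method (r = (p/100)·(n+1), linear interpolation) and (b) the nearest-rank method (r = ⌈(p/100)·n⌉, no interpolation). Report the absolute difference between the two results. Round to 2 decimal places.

Sorted: 27, 31, 36, 54, 61, 66, 68, 113.
n = 8.
(a) r = 6.75; between ranks 6 (66) and 7 (68): 67.5.
(b) the nearest-rank method: rank 6 → 66.
|67.5 − 66| = 1.5.

1.50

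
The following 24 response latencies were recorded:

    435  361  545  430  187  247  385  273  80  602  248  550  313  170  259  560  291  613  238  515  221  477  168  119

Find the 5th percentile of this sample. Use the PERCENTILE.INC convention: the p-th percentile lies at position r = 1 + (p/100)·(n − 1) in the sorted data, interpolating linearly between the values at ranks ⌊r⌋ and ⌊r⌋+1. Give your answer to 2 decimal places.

126.35

Sorted: 80, 119, 168, 170, 187, 221, 238, 247, 248, 259, 273, 291, 313, 361, 385, 430, 435, 477, 515, 545, 550, 560, 602, 613.
n = 24.
r = 1 + (5/100)·(24 − 1) = 1 + 1.15 = 2.15.
Rank 2 is 119 and rank 3 is 168.
Interpolate: 119 + 0.15·(168 − 119) = 119 + 0.15·49 = 126.35.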